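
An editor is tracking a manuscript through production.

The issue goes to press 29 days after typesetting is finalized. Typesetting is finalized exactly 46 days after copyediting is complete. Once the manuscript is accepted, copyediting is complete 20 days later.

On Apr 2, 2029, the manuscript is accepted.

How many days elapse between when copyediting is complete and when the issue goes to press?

75 days

Causal path: copyediting is complete → typesetting is finalized → the issue goes to press.
Total delay along the path: 46 + 29 = 75 days.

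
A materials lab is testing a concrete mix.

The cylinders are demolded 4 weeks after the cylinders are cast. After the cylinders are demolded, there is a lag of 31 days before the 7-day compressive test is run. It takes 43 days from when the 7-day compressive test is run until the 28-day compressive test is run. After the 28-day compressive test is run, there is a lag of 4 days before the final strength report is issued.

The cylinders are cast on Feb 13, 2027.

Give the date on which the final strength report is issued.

The cylinders are cast: Feb 13, 2027.
The cylinders are demolded: Feb 13, 2027 + 4 weeks = Mar 13, 2027.
The 7-day compressive test is run: Mar 13, 2027 + 31 days = Apr 13, 2027.
The 28-day compressive test is run: Apr 13, 2027 + 43 days = May 26, 2027.
The final strength report is issued: May 26, 2027 + 4 days = May 30, 2027.

May 30, 2027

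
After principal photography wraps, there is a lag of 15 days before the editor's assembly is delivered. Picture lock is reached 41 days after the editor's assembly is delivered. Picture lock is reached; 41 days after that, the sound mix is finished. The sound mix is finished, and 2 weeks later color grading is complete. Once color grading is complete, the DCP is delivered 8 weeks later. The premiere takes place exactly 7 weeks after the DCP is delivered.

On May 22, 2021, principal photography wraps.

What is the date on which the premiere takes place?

Principal photography wraps: May 22, 2021.
The editor's assembly is delivered: May 22, 2021 + 15 days = Jun 6, 2021.
Picture lock is reached: Jun 6, 2021 + 41 days = Jul 17, 2021.
The sound mix is finished: Jul 17, 2021 + 41 days = Aug 27, 2021.
Color grading is complete: Aug 27, 2021 + 2 weeks = Sep 10, 2021.
The DCP is delivered: Sep 10, 2021 + 8 weeks = Nov 5, 2021.
The premiere takes place: Nov 5, 2021 + 7 weeks = Dec 24, 2021.

December 24, 2021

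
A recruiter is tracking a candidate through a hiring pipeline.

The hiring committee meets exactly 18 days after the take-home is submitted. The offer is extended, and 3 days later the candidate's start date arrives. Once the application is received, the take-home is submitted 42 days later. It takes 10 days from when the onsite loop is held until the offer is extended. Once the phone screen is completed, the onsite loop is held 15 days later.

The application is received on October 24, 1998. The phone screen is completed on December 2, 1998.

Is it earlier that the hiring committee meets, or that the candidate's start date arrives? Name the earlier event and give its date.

The hiring committee meets — December 23, 1998

The application is received: Oct 24, 1998.
The take-home is submitted: Oct 24, 1998 + 42 days = Dec 5, 1998.
The hiring committee meets: Dec 5, 1998 + 18 days = Dec 23, 1998.
The phone screen is completed: Dec 2, 1998.
The onsite loop is held: Dec 2, 1998 + 15 days = Dec 17, 1998.
The offer is extended: Dec 17, 1998 + 10 days = Dec 27, 1998.
The candidate's start date arrives: Dec 27, 1998 + 3 days = Dec 30, 1998.
Comparing: the hiring committee meets on Dec 23, 1998 vs the candidate's start date arrives on Dec 30, 1998. Earlier: the hiring committee meets.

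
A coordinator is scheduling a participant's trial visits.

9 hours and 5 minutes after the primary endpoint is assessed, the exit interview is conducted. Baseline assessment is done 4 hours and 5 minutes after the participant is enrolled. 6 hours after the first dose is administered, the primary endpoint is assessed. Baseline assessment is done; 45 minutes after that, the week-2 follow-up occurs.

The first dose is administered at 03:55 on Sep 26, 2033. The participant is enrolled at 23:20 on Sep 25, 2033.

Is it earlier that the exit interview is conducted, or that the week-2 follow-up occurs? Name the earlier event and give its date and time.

The first dose is administered: 03:55 Sep 26, 2033.
The primary endpoint is assessed: 03:55 Sep 26, 2033 + 6h = 09:55 Sep 26, 2033.
The exit interview is conducted: 09:55 Sep 26, 2033 + 9h05m = 19:00 Sep 26, 2033.
The participant is enrolled: 23:20 Sep 25, 2033.
Baseline assessment is done: 23:20 Sep 25, 2033 + 4h05m = 03:25 Sep 26, 2033.
The week-2 follow-up occurs: 03:25 Sep 26, 2033 + 45m = 04:10 Sep 26, 2033.
Comparing: the exit interview is conducted at 19:00 Sep 26, 2033 vs the week-2 follow-up occurs at 04:10 Sep 26, 2033. Earlier: the week-2 follow-up occurs.

The week-2 follow-up occurs — 04:10 on Sep 26, 2033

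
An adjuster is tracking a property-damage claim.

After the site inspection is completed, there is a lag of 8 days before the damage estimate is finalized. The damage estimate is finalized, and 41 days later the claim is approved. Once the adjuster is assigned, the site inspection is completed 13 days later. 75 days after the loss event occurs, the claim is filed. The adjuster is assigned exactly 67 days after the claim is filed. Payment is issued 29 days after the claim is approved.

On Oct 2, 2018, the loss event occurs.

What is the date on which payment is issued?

The loss event occurs: Oct 2, 2018.
The claim is filed: Oct 2, 2018 + 75 days = Dec 16, 2018.
The adjuster is assigned: Dec 16, 2018 + 67 days = Feb 21, 2019.
The site inspection is completed: Feb 21, 2019 + 13 days = Mar 6, 2019.
The damage estimate is finalized: Mar 6, 2019 + 8 days = Mar 14, 2019.
The claim is approved: Mar 14, 2019 + 41 days = Apr 24, 2019.
Payment is issued: Apr 24, 2019 + 29 days = May 23, 2019.

May 23, 2019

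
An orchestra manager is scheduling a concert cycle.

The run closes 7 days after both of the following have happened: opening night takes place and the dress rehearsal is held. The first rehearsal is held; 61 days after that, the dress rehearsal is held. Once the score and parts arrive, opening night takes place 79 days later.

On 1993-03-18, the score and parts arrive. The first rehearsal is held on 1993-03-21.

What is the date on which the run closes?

1993-06-12

The score and parts arrive: Mar 18, 1993.
Opening night takes place: Mar 18, 1993 + 79 days = Jun 5, 1993.
The first rehearsal is held: Mar 21, 1993.
The dress rehearsal is held: Mar 21, 1993 + 61 days = May 21, 1993.
Both prerequisites met — opening night takes place (Jun 5, 1993), the dress rehearsal is held (May 21, 1993); the later is Jun 5, 1993.
The run closes: Jun 5, 1993 + 7 days = Jun 12, 1993.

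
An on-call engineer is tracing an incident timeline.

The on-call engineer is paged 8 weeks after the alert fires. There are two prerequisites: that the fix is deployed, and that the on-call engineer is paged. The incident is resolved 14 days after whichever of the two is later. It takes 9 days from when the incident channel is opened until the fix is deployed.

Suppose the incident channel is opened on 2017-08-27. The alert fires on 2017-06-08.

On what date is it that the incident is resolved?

The incident channel is opened: Aug 27, 2017.
The fix is deployed: Aug 27, 2017 + 9 days = Sep 5, 2017.
The alert fires: Jun 8, 2017.
The on-call engineer is paged: Jun 8, 2017 + 8 weeks = Aug 3, 2017.
Both prerequisites met — the fix is deployed (Sep 5, 2017), the on-call engineer is paged (Aug 3, 2017); the later is Sep 5, 2017.
The incident is resolved: Sep 5, 2017 + 14 days = Sep 19, 2017.

2017-09-19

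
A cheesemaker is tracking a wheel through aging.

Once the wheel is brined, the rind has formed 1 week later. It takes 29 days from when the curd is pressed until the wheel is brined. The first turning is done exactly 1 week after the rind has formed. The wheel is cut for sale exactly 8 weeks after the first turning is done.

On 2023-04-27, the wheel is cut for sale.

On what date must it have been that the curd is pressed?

The wheel is cut for sale: Apr 27, 2023.
The first turning is done: Apr 27, 2023 − 8 weeks = Mar 2, 2023.
The rind has formed: Mar 2, 2023 − 1 week = Feb 23, 2023.
The wheel is brined: Feb 23, 2023 − 1 week = Feb 16, 2023.
The curd is pressed: Feb 16, 2023 − 29 days = Jan 18, 2023.

2023-01-18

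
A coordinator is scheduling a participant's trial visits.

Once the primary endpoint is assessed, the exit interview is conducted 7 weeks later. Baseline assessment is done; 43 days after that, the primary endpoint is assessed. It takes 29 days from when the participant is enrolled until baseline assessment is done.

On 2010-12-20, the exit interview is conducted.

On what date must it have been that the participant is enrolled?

The exit interview is conducted: Dec 20, 2010.
The primary endpoint is assessed: Dec 20, 2010 − 7 weeks = Nov 1, 2010.
Baseline assessment is done: Nov 1, 2010 − 43 days = Sep 19, 2010.
The participant is enrolled: Sep 19, 2010 − 29 days = Aug 21, 2010.

2010-08-21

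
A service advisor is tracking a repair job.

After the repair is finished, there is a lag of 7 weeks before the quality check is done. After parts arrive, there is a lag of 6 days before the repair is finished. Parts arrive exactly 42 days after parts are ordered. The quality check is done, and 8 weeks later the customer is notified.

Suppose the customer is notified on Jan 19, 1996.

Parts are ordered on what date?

Aug 19, 1995

The customer is notified: Jan 19, 1996.
The quality check is done: Jan 19, 1996 − 8 weeks = Nov 24, 1995.
The repair is finished: Nov 24, 1995 − 7 weeks = Oct 6, 1995.
Parts arrive: Oct 6, 1995 − 6 days = Sep 30, 1995.
Parts are ordered: Sep 30, 1995 − 42 days = Aug 19, 1995.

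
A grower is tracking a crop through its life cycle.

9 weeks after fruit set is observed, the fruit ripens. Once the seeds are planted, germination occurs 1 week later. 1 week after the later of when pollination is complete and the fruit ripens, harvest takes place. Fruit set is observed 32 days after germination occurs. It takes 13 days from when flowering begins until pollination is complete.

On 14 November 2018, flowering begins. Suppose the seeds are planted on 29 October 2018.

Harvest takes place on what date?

15 February 2019

Flowering begins: Nov 14, 2018.
Pollination is complete: Nov 14, 2018 + 13 days = Nov 27, 2018.
The seeds are planted: Oct 29, 2018.
Germination occurs: Oct 29, 2018 + 1 week = Nov 5, 2018.
Fruit set is observed: Nov 5, 2018 + 32 days = Dec 7, 2018.
The fruit ripens: Dec 7, 2018 + 9 weeks = Feb 8, 2019.
Both prerequisites met — pollination is complete (Nov 27, 2018), the fruit ripens (Feb 8, 2019); the later is Feb 8, 2019.
Harvest takes place: Feb 8, 2019 + 1 week = Feb 15, 2019.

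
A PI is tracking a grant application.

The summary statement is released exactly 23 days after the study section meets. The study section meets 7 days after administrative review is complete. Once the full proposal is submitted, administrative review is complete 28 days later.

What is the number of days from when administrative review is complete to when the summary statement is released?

30 days

Causal path: administrative review is complete → the study section meets → the summary statement is released.
Total delay along the path: 7 + 23 = 30 days.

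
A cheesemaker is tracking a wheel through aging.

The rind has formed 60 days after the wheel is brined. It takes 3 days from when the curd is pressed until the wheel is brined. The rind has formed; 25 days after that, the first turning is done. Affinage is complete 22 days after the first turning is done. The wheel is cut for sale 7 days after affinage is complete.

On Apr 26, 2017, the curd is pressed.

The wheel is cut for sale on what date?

The curd is pressed: Apr 26, 2017.
The wheel is brined: Apr 26, 2017 + 3 days = Apr 29, 2017.
The rind has formed: Apr 29, 2017 + 60 days = Jun 28, 2017.
The first turning is done: Jun 28, 2017 + 25 days = Jul 23, 2017.
Affinage is complete: Jul 23, 2017 + 22 days = Aug 14, 2017.
The wheel is cut for sale: Aug 14, 2017 + 7 days = Aug 21, 2017.

Aug 21, 2017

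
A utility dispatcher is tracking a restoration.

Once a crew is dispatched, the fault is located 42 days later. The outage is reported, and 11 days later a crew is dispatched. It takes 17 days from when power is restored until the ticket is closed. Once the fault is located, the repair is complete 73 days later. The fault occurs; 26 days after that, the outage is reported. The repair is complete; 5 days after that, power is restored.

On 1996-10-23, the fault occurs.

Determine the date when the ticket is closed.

1997-04-15

The fault occurs: Oct 23, 1996.
The outage is reported: Oct 23, 1996 + 26 days = Nov 18, 1996.
A crew is dispatched: Nov 18, 1996 + 11 days = Nov 29, 1996.
The fault is located: Nov 29, 1996 + 42 days = Jan 10, 1997.
The repair is complete: Jan 10, 1997 + 73 days = Mar 24, 1997.
Power is restored: Mar 24, 1997 + 5 days = Mar 29, 1997.
The ticket is closed: Mar 29, 1997 + 17 days = Apr 15, 1997.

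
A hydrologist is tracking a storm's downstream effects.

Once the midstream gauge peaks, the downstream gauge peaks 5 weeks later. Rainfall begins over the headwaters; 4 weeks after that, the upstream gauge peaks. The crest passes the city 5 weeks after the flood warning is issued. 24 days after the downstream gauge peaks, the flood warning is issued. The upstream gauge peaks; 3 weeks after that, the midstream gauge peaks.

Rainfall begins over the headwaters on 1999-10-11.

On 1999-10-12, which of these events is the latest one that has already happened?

Rainfall begins over the headwaters

Rainfall begins over the headwaters: Oct 11, 1999.
The upstream gauge peaks: Oct 11, 1999 + 4 weeks = Nov 8, 1999.
The midstream gauge peaks: Nov 8, 1999 + 3 weeks = Nov 29, 1999.
The downstream gauge peaks: Nov 29, 1999 + 5 weeks = Jan 3, 2000.
The flood warning is issued: Jan 3, 2000 + 24 days = Jan 27, 2000.
The crest passes the city: Jan 27, 2000 + 5 weeks = Mar 2, 2000.
Oct 12, 1999 falls between when rainfall begins over the headwaters (Oct 11, 1999) and when the upstream gauge peaks (Nov 8, 1999).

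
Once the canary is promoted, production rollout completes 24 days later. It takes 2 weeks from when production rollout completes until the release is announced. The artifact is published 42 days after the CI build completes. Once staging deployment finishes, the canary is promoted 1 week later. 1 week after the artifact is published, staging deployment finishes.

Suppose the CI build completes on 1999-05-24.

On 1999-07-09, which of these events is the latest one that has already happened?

The artifact is published

The CI build completes: May 24, 1999.
The artifact is published: May 24, 1999 + 42 days = Jul 5, 1999.
Staging deployment finishes: Jul 5, 1999 + 1 week = Jul 12, 1999.
The canary is promoted: Jul 12, 1999 + 1 week = Jul 19, 1999.
Production rollout completes: Jul 19, 1999 + 24 days = Aug 12, 1999.
The release is announced: Aug 12, 1999 + 2 weeks = Aug 26, 1999.
Jul 9, 1999 falls between when the artifact is published (Jul 5, 1999) and when staging deployment finishes (Jul 12, 1999).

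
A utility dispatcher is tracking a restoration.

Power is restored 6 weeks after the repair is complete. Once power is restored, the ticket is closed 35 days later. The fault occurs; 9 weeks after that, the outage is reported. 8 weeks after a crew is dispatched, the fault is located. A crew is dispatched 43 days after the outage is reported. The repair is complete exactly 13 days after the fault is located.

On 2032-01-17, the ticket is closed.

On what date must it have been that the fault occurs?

The ticket is closed: Jan 17, 2032.
Power is restored: Jan 17, 2032 − 35 days = Dec 13, 2031.
The repair is complete: Dec 13, 2031 − 6 weeks = Nov 1, 2031.
The fault is located: Nov 1, 2031 − 13 days = Oct 19, 2031.
A crew is dispatched: Oct 19, 2031 − 8 weeks = Aug 24, 2031.
The outage is reported: Aug 24, 2031 − 43 days = Jul 12, 2031.
The fault occurs: Jul 12, 2031 − 9 weeks = May 10, 2031.

2031-05-10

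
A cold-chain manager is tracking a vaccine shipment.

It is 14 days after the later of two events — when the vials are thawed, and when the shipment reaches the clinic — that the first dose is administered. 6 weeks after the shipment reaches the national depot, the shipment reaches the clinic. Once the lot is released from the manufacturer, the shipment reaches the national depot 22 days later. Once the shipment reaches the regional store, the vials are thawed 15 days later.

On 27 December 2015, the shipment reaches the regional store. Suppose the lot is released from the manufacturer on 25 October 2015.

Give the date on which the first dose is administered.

The shipment reaches the regional store: Dec 27, 2015.
The vials are thawed: Dec 27, 2015 + 15 days = Jan 11, 2016.
The lot is released from the manufacturer: Oct 25, 2015.
The shipment reaches the national depot: Oct 25, 2015 + 22 days = Nov 16, 2015.
The shipment reaches the clinic: Nov 16, 2015 + 6 weeks = Dec 28, 2015.
Both prerequisites met — the vials are thawed (Jan 11, 2016), the shipment reaches the clinic (Dec 28, 2015); the later is Jan 11, 2016.
The first dose is administered: Jan 11, 2016 + 14 days = Jan 25, 2016.

25 January 2016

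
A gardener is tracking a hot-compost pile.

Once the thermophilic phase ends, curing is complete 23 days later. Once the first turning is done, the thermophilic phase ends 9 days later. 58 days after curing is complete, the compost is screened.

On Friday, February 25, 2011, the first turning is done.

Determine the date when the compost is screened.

Thursday, May 26, 2011

The first turning is done: Feb 25, 2011.
The thermophilic phase ends: Feb 25, 2011 + 9 days = Mar 6, 2011.
Curing is complete: Mar 6, 2011 + 23 days = Mar 29, 2011.
The compost is screened: Mar 29, 2011 + 58 days = May 26, 2011.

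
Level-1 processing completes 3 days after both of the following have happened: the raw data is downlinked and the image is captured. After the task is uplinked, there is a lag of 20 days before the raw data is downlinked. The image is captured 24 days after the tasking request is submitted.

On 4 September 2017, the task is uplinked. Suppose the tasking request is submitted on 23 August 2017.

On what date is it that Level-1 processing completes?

The task is uplinked: Sep 4, 2017.
The raw data is downlinked: Sep 4, 2017 + 20 days = Sep 24, 2017.
The tasking request is submitted: Aug 23, 2017.
The image is captured: Aug 23, 2017 + 24 days = Sep 16, 2017.
Both prerequisites met — the raw data is downlinked (Sep 24, 2017), the image is captured (Sep 16, 2017); the later is Sep 24, 2017.
Level-1 processing completes: Sep 24, 2017 + 3 days = Sep 27, 2017.

27 September 2017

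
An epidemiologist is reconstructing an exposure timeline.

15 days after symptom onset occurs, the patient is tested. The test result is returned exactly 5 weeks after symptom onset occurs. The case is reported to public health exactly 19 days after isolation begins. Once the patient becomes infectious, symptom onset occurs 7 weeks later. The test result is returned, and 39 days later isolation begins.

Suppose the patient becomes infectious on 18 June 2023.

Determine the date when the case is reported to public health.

7 November 2023

The patient becomes infectious: Jun 18, 2023.
Symptom onset occurs: Jun 18, 2023 + 7 weeks = Aug 6, 2023.
The test result is returned: Aug 6, 2023 + 5 weeks = Sep 10, 2023.
Isolation begins: Sep 10, 2023 + 39 days = Oct 19, 2023.
The case is reported to public health: Oct 19, 2023 + 19 days = Nov 7, 2023.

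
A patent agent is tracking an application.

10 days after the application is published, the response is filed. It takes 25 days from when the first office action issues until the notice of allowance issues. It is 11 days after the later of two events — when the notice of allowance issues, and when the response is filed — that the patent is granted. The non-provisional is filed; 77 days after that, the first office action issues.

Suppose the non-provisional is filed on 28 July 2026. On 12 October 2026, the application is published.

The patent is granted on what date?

18 November 2026

The non-provisional is filed: Jul 28, 2026.
The first office action issues: Jul 28, 2026 + 77 days = Oct 13, 2026.
The notice of allowance issues: Oct 13, 2026 + 25 days = Nov 7, 2026.
The application is published: Oct 12, 2026.
The response is filed: Oct 12, 2026 + 10 days = Oct 22, 2026.
Both prerequisites met — the notice of allowance issues (Nov 7, 2026), the response is filed (Oct 22, 2026); the later is Nov 7, 2026.
The patent is granted: Nov 7, 2026 + 11 days = Nov 18, 2026.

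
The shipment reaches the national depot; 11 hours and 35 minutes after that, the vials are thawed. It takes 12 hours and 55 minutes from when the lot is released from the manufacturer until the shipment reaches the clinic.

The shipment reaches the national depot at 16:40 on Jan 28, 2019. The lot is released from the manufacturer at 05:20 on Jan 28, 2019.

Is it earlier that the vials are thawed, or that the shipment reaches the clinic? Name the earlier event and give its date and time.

The shipment reaches the national depot: 16:40 Jan 28, 2019.
The vials are thawed: 16:40 Jan 28, 2019 + 11h35m = 04:15 Jan 29, 2019.
The lot is released from the manufacturer: 05:20 Jan 28, 2019.
The shipment reaches the clinic: 05:20 Jan 28, 2019 + 12h55m = 18:15 Jan 28, 2019.
Comparing: the vials are thawed at 04:15 Jan 29, 2019 vs the shipment reaches the clinic at 18:15 Jan 28, 2019. Earlier: the shipment reaches the clinic.

The shipment reaches the clinic — 18:15 on Jan 28, 2019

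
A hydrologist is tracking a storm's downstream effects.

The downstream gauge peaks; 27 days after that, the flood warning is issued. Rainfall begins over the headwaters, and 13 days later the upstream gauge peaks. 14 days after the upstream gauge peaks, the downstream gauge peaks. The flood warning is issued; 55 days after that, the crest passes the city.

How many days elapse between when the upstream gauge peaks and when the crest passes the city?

Causal path: the upstream gauge peaks → the downstream gauge peaks → the flood warning is issued → the crest passes the city.
Total delay along the path: 14 + 27 + 55 = 96 days.

96 days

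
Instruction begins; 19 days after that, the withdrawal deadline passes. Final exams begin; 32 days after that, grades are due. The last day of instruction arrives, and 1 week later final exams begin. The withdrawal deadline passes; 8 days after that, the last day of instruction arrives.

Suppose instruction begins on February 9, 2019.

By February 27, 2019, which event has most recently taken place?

Instruction begins: Feb 9, 2019.
The withdrawal deadline passes: Feb 9, 2019 + 19 days = Feb 28, 2019.
The last day of instruction arrives: Feb 28, 2019 + 8 days = Mar 8, 2019.
Final exams begin: Mar 8, 2019 + 1 week = Mar 15, 2019.
Grades are due: Mar 15, 2019 + 32 days = Apr 16, 2019.
Feb 27, 2019 falls between when instruction begins (Feb 9, 2019) and when the withdrawal deadline passes (Feb 28, 2019).

Instruction begins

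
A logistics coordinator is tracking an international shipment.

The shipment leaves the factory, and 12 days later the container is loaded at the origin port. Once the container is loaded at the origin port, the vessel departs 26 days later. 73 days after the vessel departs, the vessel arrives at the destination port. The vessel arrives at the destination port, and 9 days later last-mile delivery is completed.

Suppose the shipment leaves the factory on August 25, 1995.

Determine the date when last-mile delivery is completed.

The shipment leaves the factory: Aug 25, 1995.
The container is loaded at the origin port: Aug 25, 1995 + 12 days = Sep 6, 1995.
The vessel departs: Sep 6, 1995 + 26 days = Oct 2, 1995.
The vessel arrives at the destination port: Oct 2, 1995 + 73 days = Dec 14, 1995.
Last-mile delivery is completed: Dec 14, 1995 + 9 days = Dec 23, 1995.

December 23, 1995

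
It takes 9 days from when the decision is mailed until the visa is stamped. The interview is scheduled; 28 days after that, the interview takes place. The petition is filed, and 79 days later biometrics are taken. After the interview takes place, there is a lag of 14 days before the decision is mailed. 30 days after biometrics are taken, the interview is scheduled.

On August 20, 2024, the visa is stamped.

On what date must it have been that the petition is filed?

March 13, 2024

The visa is stamped: Aug 20, 2024.
The decision is mailed: Aug 20, 2024 − 9 days = Aug 11, 2024.
The interview takes place: Aug 11, 2024 − 14 days = Jul 28, 2024.
The interview is scheduled: Jul 28, 2024 − 28 days = Jun 30, 2024.
Biometrics are taken: Jun 30, 2024 − 30 days = May 31, 2024.
The petition is filed: May 31, 2024 − 79 days = Mar 13, 2024.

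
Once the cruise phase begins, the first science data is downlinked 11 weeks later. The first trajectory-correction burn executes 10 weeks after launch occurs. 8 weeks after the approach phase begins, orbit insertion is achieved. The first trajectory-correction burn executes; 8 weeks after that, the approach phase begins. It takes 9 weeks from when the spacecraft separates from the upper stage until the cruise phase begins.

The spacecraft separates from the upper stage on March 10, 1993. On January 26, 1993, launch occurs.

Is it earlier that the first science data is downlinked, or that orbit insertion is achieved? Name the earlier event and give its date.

The spacecraft separates from the upper stage: Mar 10, 1993.
The cruise phase begins: Mar 10, 1993 + 9 weeks = May 12, 1993.
The first science data is downlinked: May 12, 1993 + 11 weeks = Jul 28, 1993.
Launch occurs: Jan 26, 1993.
The first trajectory-correction burn executes: Jan 26, 1993 + 10 weeks = Apr 6, 1993.
The approach phase begins: Apr 6, 1993 + 8 weeks = Jun 1, 1993.
Orbit insertion is achieved: Jun 1, 1993 + 8 weeks = Jul 27, 1993.
Comparing: the first science data is downlinked on Jul 28, 1993 vs orbit insertion is achieved on Jul 27, 1993. Earlier: orbit insertion is achieved.

Orbit insertion is achieved — July 27, 1993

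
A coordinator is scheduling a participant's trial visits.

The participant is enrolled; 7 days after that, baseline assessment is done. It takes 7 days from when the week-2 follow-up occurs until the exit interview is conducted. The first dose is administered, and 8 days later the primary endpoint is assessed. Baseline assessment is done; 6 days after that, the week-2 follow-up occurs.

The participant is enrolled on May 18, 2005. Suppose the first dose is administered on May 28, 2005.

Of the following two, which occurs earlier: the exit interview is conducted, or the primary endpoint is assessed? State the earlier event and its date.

The participant is enrolled: May 18, 2005.
Baseline assessment is done: May 18, 2005 + 7 days = May 25, 2005.
The week-2 follow-up occurs: May 25, 2005 + 6 days = May 31, 2005.
The exit interview is conducted: May 31, 2005 + 7 days = Jun 7, 2005.
The first dose is administered: May 28, 2005.
The primary endpoint is assessed: May 28, 2005 + 8 days = Jun 5, 2005.
Comparing: the exit interview is conducted on Jun 7, 2005 vs the primary endpoint is assessed on Jun 5, 2005. Earlier: the primary endpoint is assessed.

The primary endpoint is assessed — June 5, 2005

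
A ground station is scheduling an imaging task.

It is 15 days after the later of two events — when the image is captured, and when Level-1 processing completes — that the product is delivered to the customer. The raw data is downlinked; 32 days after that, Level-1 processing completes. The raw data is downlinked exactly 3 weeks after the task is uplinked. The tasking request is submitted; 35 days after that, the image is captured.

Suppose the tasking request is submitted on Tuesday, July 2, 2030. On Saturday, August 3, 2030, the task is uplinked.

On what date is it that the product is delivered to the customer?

The tasking request is submitted: Jul 2, 2030.
The image is captured: Jul 2, 2030 + 35 days = Aug 6, 2030.
The task is uplinked: Aug 3, 2030.
The raw data is downlinked: Aug 3, 2030 + 3 weeks = Aug 24, 2030.
Level-1 processing completes: Aug 24, 2030 + 32 days = Sep 25, 2030.
Both prerequisites met — the image is captured (Aug 6, 2030), Level-1 processing completes (Sep 25, 2030); the later is Sep 25, 2030.
The product is delivered to the customer: Sep 25, 2030 + 15 days = Oct 10, 2030.

Thursday, October 10, 2030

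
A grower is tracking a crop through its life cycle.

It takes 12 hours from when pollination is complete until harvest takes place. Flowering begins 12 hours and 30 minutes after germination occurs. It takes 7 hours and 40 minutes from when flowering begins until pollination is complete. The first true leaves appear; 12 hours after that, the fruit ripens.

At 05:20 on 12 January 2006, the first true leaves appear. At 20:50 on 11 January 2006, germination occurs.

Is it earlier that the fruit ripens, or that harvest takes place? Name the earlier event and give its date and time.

The fruit ripens — 17:20 on 12 January 2006

The first true leaves appear: 05:20 Jan 12, 2006.
The fruit ripens: 05:20 Jan 12, 2006 + 12h = 17:20 Jan 12, 2006.
Germination occurs: 20:50 Jan 11, 2006.
Flowering begins: 20:50 Jan 11, 2006 + 12h30m = 09:20 Jan 12, 2006.
Pollination is complete: 09:20 Jan 12, 2006 + 7h40m = 17:00 Jan 12, 2006.
Harvest takes place: 17:00 Jan 12, 2006 + 12h = 05:00 Jan 13, 2006.
Comparing: the fruit ripens at 17:20 Jan 12, 2006 vs harvest takes place at 05:00 Jan 13, 2006. Earlier: the fruit ripens.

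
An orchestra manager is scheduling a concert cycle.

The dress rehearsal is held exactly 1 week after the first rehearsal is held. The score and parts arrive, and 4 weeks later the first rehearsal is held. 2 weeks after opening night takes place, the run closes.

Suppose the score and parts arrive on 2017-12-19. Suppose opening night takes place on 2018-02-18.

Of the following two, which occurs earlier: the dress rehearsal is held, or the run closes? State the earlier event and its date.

The dress rehearsal is held — 2018-01-23

The score and parts arrive: Dec 19, 2017.
The first rehearsal is held: Dec 19, 2017 + 4 weeks = Jan 16, 2018.
The dress rehearsal is held: Jan 16, 2018 + 1 week = Jan 23, 2018.
Opening night takes place: Feb 18, 2018.
The run closes: Feb 18, 2018 + 2 weeks = Mar 4, 2018.
Comparing: the dress rehearsal is held on Jan 23, 2018 vs the run closes on Mar 4, 2018. Earlier: the dress rehearsal is held.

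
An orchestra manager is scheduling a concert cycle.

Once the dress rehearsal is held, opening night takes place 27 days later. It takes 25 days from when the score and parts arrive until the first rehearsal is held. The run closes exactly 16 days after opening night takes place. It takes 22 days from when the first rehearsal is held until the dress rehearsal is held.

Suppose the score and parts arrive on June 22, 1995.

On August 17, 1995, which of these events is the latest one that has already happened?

The score and parts arrive: Jun 22, 1995.
The first rehearsal is held: Jun 22, 1995 + 25 days = Jul 17, 1995.
The dress rehearsal is held: Jul 17, 1995 + 22 days = Aug 8, 1995.
Opening night takes place: Aug 8, 1995 + 27 days = Sep 4, 1995.
The run closes: Sep 4, 1995 + 16 days = Sep 20, 1995.
Aug 17, 1995 falls between when the dress rehearsal is held (Aug 8, 1995) and when opening night takes place (Sep 4, 1995).

The dress rehearsal is held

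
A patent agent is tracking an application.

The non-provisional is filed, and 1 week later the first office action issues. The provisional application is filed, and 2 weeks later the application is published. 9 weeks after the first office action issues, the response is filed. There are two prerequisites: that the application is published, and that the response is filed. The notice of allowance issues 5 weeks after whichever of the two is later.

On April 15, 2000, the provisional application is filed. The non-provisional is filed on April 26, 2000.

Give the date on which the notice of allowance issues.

August 9, 2000

The provisional application is filed: Apr 15, 2000.
The application is published: Apr 15, 2000 + 2 weeks = Apr 29, 2000.
The non-provisional is filed: Apr 26, 2000.
The first office action issues: Apr 26, 2000 + 1 week = May 3, 2000.
The response is filed: May 3, 2000 + 9 weeks = Jul 5, 2000.
Both prerequisites met — the application is published (Apr 29, 2000), the response is filed (Jul 5, 2000); the later is Jul 5, 2000.
The notice of allowance issues: Jul 5, 2000 + 5 weeks = Aug 9, 2000.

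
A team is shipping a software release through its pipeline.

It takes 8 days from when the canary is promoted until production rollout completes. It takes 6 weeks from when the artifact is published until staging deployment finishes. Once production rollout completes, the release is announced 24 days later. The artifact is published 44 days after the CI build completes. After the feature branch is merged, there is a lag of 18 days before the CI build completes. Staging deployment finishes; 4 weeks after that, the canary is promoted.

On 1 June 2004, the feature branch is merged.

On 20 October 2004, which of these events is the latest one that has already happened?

The feature branch is merged: Jun 1, 2004.
The CI build completes: Jun 1, 2004 + 18 days = Jun 19, 2004.
The artifact is published: Jun 19, 2004 + 44 days = Aug 2, 2004.
Staging deployment finishes: Aug 2, 2004 + 6 weeks = Sep 13, 2004.
The canary is promoted: Sep 13, 2004 + 4 weeks = Oct 11, 2004.
Production rollout completes: Oct 11, 2004 + 8 days = Oct 19, 2004.
The release is announced: Oct 19, 2004 + 24 days = Nov 12, 2004.
Oct 20, 2004 falls between when production rollout completes (Oct 19, 2004) and when the release is announced (Nov 12, 2004).

Production rollout completes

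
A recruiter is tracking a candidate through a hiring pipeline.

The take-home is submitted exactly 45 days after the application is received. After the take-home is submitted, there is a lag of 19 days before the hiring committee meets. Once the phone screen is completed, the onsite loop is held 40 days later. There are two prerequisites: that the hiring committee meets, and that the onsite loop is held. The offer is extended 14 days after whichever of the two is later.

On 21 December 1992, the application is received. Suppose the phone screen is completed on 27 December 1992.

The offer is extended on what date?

9 March 1993

The application is received: Dec 21, 1992.
The take-home is submitted: Dec 21, 1992 + 45 days = Feb 4, 1993.
The hiring committee meets: Feb 4, 1993 + 19 days = Feb 23, 1993.
The phone screen is completed: Dec 27, 1992.
The onsite loop is held: Dec 27, 1992 + 40 days = Feb 5, 1993.
Both prerequisites met — the hiring committee meets (Feb 23, 1993), the onsite loop is held (Feb 5, 1993); the later is Feb 23, 1993.
The offer is extended: Feb 23, 1993 + 14 days = Mar 9, 1993.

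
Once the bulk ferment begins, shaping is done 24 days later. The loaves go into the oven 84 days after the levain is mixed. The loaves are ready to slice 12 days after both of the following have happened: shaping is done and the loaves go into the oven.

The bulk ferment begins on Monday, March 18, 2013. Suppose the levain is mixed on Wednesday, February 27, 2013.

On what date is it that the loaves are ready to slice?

The bulk ferment begins: Mar 18, 2013.
Shaping is done: Mar 18, 2013 + 24 days = Apr 11, 2013.
The levain is mixed: Feb 27, 2013.
The loaves go into the oven: Feb 27, 2013 + 84 days = May 22, 2013.
Both prerequisites met — shaping is done (Apr 11, 2013), the loaves go into the oven (May 22, 2013); the later is May 22, 2013.
The loaves are ready to slice: May 22, 2013 + 12 days = Jun 3, 2013.

Monday, June 3, 2013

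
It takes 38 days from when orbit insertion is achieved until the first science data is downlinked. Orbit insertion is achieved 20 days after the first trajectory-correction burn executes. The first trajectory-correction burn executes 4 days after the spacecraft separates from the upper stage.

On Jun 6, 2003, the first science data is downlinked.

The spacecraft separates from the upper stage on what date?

Apr 5, 2003

The first science data is downlinked: Jun 6, 2003.
Orbit insertion is achieved: Jun 6, 2003 − 38 days = Apr 29, 2003.
The first trajectory-correction burn executes: Apr 29, 2003 − 20 days = Apr 9, 2003.
The spacecraft separates from the upper stage: Apr 9, 2003 − 4 days = Apr 5, 2003.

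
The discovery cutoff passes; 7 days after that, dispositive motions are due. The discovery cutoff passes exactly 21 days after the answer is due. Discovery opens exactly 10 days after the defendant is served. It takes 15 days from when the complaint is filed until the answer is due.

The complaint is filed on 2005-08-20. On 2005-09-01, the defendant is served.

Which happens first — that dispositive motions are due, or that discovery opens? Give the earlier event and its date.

Discovery opens — 2005-09-11

The complaint is filed: Aug 20, 2005.
The answer is due: Aug 20, 2005 + 15 days = Sep 4, 2005.
The discovery cutoff passes: Sep 4, 2005 + 21 days = Sep 25, 2005.
Dispositive motions are due: Sep 25, 2005 + 7 days = Oct 2, 2005.
The defendant is served: Sep 1, 2005.
Discovery opens: Sep 1, 2005 + 10 days = Sep 11, 2005.
Comparing: dispositive motions are due on Oct 2, 2005 vs discovery opens on Sep 11, 2005. Earlier: discovery opens.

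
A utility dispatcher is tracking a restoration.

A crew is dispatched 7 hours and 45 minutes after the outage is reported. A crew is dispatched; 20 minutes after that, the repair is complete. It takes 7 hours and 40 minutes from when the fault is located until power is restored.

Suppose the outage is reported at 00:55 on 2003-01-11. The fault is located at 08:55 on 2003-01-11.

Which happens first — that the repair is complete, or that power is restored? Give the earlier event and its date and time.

The repair is complete — 09:00 on 2003-01-11

The outage is reported: 00:55 Jan 11, 2003.
A crew is dispatched: 00:55 Jan 11, 2003 + 7h45m = 08:40 Jan 11, 2003.
The repair is complete: 08:40 Jan 11, 2003 + 20m = 09:00 Jan 11, 2003.
The fault is located: 08:55 Jan 11, 2003.
Power is restored: 08:55 Jan 11, 2003 + 7h40m = 16:35 Jan 11, 2003.
Comparing: the repair is complete at 09:00 Jan 11, 2003 vs power is restored at 16:35 Jan 11, 2003. Earlier: the repair is complete.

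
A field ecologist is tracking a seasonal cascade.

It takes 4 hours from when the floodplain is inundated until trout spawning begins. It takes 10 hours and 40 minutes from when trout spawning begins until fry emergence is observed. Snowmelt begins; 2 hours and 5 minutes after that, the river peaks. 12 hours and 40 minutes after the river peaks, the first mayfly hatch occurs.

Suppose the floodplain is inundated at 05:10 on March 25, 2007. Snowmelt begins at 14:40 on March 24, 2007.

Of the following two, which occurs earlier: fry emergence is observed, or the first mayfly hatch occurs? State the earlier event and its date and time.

The floodplain is inundated: 05:10 Mar 25, 2007.
Trout spawning begins: 05:10 Mar 25, 2007 + 4h = 09:10 Mar 25, 2007.
Fry emergence is observed: 09:10 Mar 25, 2007 + 10h40m = 19:50 Mar 25, 2007.
Snowmelt begins: 14:40 Mar 24, 2007.
The river peaks: 14:40 Mar 24, 2007 + 2h05m = 16:45 Mar 24, 2007.
The first mayfly hatch occurs: 16:45 Mar 24, 2007 + 12h40m = 05:25 Mar 25, 2007.
Comparing: fry emergence is observed at 19:50 Mar 25, 2007 vs the first mayfly hatch occurs at 05:25 Mar 25, 2007. Earlier: the first mayfly hatch occurs.

The first mayfly hatch occurs — 05:25 on March 25, 2007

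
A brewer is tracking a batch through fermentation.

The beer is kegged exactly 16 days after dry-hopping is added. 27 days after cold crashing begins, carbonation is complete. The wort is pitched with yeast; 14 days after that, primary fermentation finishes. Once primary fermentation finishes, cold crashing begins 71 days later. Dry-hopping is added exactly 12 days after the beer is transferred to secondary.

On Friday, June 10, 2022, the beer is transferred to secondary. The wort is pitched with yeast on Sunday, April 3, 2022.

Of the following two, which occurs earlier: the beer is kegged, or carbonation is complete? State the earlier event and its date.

The beer is transferred to secondary: Jun 10, 2022.
Dry-hopping is added: Jun 10, 2022 + 12 days = Jun 22, 2022.
The beer is kegged: Jun 22, 2022 + 16 days = Jul 8, 2022.
The wort is pitched with yeast: Apr 3, 2022.
Primary fermentation finishes: Apr 3, 2022 + 14 days = Apr 17, 2022.
Cold crashing begins: Apr 17, 2022 + 71 days = Jun 27, 2022.
Carbonation is complete: Jun 27, 2022 + 27 days = Jul 24, 2022.
Comparing: the beer is kegged on Jul 8, 2022 vs carbonation is complete on Jul 24, 2022. Earlier: the beer is kegged.

The beer is kegged — Friday, July 8, 2022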